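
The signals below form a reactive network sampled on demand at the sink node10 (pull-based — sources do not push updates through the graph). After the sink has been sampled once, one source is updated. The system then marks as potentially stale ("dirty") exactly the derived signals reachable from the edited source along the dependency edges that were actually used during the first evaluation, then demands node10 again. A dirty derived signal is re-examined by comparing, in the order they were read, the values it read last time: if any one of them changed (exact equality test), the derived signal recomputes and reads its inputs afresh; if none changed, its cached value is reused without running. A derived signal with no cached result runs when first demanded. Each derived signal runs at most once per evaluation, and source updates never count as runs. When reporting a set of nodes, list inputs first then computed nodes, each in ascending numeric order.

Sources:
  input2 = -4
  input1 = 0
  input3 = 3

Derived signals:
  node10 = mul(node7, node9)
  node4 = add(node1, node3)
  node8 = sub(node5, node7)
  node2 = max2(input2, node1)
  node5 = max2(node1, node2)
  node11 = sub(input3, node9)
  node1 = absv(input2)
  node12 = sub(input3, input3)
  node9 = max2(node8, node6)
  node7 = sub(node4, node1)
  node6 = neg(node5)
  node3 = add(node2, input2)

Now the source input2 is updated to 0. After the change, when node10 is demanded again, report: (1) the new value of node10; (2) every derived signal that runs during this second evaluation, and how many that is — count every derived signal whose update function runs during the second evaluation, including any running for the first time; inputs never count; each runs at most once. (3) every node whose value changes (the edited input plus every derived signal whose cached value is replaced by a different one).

Initial pass — values computed on the first demand:
  node1 = absv(-4) = 4
  node2 = max2(-4, 4) = 4
  node3 = add(4, -4) = 0
  node4 = add(4, 0) = 4
  node5 = max2(4, 4) = 4
  node6 = neg(4) = -4
  node7 = sub(4, 4) = 0
  node8 = sub(4, 0) = 4
  node9 = max2(4, -4) = 4
  node10 = mul(0, 4) = 0

Second demand — change propagation:
  node1: re-runs because input2 -4->0; new result 0.
  node2: re-runs because input2 -4->0; node1 4->0; new result 0.
  node3: re-runs because node2 4->0; input2 -4->0; new result 0 (unchanged).
  node4: re-runs because node1 4->0; new result 0.
  node5: re-runs because node1 4->0; node2 4->0; new result 0.
  node6: re-runs because node5 4->0; new result 0.
  node7: re-runs because node4 4->0; node1 4->0; new result 0 (unchanged).
  node8: re-runs because node5 4->0; new result 0.
  node9: re-runs because node8 4->0; node6 -4->0; new result 0.
  node10: re-runs because node9 4->0; new result 0 (unchanged).

node10 now evaluates to 0.
Run set: node1, node2, node3, node4, node5, node6, node7, node8, node9, node10 (10 run).
Changed values: input2, node1, node2, node4, node5, node6, node8, node9.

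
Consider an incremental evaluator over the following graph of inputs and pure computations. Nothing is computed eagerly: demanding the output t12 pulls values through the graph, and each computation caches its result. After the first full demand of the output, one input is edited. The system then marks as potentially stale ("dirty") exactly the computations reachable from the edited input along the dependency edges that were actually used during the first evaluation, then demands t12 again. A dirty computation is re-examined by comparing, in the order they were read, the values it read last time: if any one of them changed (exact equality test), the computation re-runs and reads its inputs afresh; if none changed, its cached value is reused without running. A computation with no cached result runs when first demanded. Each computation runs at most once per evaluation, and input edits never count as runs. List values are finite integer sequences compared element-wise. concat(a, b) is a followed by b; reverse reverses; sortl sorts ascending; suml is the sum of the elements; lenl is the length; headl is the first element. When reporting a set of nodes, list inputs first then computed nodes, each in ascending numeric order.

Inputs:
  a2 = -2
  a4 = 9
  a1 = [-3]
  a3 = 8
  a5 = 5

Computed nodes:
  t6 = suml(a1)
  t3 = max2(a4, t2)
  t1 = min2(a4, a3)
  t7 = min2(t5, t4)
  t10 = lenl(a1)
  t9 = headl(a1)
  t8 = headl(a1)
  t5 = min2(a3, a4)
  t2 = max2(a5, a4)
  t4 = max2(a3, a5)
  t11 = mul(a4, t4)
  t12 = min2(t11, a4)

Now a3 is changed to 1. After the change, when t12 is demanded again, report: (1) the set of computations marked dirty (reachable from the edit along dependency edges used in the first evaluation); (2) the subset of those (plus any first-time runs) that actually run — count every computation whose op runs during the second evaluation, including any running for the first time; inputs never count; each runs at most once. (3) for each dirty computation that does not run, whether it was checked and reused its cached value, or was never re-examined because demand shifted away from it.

Initial pass — values computed on the first demand:
  t4 = max2(8, 5) = 8
  t11 = mul(9, 8) = 72
  t12 = min2(72, 9) = 9

Second demand — change propagation:
  t4: re-runs because a3 8->1; new result 5.
  t11: re-runs because t4 8->5; new result 45.
  t12: re-runs because t11 72->45; new result 9 (unchanged).

Dirty set: t4, t11, t12.
Run set: t4, t11, t12 (3 run).
All dirty computations ended up running.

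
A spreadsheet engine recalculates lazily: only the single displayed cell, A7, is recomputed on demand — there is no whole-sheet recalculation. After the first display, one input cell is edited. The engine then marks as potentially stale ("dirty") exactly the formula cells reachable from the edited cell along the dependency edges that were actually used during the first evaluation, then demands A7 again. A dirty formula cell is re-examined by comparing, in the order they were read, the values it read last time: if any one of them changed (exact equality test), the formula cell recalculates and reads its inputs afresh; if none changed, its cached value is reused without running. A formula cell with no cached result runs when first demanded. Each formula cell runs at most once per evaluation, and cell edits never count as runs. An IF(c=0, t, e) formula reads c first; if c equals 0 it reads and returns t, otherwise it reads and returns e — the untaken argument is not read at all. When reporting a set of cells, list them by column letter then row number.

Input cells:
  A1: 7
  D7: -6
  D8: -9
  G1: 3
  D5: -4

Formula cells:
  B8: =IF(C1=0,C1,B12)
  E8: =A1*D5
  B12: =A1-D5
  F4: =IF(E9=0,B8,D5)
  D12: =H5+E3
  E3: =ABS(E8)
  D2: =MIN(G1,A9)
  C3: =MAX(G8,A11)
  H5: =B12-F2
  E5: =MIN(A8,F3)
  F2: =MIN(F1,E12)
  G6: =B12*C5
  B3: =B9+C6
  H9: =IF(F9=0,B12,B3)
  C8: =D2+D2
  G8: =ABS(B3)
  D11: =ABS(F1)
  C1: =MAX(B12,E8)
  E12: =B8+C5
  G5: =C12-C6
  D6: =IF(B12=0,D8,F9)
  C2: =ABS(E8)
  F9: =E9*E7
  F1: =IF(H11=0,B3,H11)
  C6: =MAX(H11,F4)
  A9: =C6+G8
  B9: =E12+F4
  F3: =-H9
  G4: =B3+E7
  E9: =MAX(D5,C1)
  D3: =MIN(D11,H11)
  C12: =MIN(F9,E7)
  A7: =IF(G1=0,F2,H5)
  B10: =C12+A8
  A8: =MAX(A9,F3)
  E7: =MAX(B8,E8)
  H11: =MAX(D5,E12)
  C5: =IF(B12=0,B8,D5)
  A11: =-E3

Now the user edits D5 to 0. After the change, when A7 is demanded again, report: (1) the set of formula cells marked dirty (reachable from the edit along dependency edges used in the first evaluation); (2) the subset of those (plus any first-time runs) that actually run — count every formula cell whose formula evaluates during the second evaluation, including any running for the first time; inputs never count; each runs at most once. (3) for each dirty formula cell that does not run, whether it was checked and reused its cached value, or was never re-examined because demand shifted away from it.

First evaluation (everything demanded from the output):
  B12 = 7 - -4 = 11
  E8 = 7 * -4 = -28
  C1 = MAX(11, -28) = 11
  B8 = IF(C1=0: C1=11 -> else branch B12) = 11
  C5 = IF(B12=0: B12=11 -> else branch D5) = -4
  E12 = 11 + -4 = 7
  H11 = MAX(-4, 7) = 7
  F1 = IF(H11=0: H11=7 -> else branch H11) = 7
  F2 = MIN(7, 7) = 7
  H5 = 11 - 7 = 4
  A7 = IF(G1=0: G1=3 -> else branch H5) = 4

Propagation after the edit:
  B12: runs — D5 -4->0; result 7.
  E8: runs — D5 -4->0; result 0.
  C1: runs — B12 11->7; E8 -28->0; result 7.
  B8: runs — C1 11->7; B12 11->7; result 7.
  C5: runs — B12 11->7; D5 -4->0; result 0.
  E12: runs — B8 11->7; C5 -4->0; result 7 (same value as before).
  H11: runs — D5 -4->0; result 7 (same value as before).
  F1: checked — values it read are unchanged (H11 unchanged, H11 unchanged); reused cached 7 without running.
  F2: checked — values it read are unchanged (F1 unchanged, E12 unchanged); reused cached 7 without running.
  H5: runs — B12 11->7; result 0.
  A7: runs — H5 4->0; result 0.

Key observation: the cutoff stops propagation at F1 — its inputs' values are unchanged, so it reuses its cache.

Marked dirty: A7, B8, B12, C1, C5, E8, E12, F1, F2, H5, H11.
Formula cells that run: A7, B8, B12, C1, C5, E8, E12, H5, H11 — 9 in total.
Checked but reused from cache: F1, F2.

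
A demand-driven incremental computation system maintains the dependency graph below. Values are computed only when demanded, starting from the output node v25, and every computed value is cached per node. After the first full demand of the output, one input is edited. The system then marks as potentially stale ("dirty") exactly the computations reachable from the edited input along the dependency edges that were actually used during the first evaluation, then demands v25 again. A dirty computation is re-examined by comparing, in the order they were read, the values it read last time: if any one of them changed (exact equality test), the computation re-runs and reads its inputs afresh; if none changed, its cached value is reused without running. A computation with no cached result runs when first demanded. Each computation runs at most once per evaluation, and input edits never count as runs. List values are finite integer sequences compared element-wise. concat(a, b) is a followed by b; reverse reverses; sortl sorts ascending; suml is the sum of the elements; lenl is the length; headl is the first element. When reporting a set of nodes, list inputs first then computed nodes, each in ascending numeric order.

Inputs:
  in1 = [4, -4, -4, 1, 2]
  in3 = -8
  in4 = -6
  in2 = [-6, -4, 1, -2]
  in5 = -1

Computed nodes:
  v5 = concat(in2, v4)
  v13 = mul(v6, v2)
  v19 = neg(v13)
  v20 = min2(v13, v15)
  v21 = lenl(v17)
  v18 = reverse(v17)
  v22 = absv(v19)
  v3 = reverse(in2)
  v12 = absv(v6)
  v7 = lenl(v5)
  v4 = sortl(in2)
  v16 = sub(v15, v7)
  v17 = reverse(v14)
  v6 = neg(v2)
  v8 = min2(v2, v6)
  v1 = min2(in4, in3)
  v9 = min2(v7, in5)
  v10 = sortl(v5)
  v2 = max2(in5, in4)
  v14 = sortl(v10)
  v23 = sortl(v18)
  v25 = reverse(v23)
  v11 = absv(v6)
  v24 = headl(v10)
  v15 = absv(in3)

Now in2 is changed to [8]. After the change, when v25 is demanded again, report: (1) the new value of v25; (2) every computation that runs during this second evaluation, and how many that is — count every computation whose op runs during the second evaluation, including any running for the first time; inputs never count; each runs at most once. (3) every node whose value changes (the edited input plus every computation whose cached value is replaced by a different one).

New value of v25: [8, 8].
Computations that run: v4, v5, v10, v14, v17, v18, v23, v25 — 8 in total.
Values that change: in2, v4, v5, v10, v14, v17, v18, v23, v25.

First evaluation (everything demanded from the output):
  v4 = sortl([-6, -4, 1, -2]) = [-6, -4, -2, 1]
  v5 = concat([-6, -4, 1, -2], [-6, -4, -2, 1]) = [-6, -4, 1, -2, -6, -4, -2, 1]
  v10 = sortl([-6, -4, 1, -2, -6, -4, -2, 1]) = [-6, -6, -4, -4, -2, -2, 1, 1]
  v14 = sortl([-6, -6, -4, -4, -2, -2, 1, 1]) = [-6, -6, -4, -4, -2, -2, 1, 1]
  v17 = reverse([-6, -6, -4, -4, -2, -2, 1, 1]) = [1, 1, -2, -2, -4, -4, -6, -6]
  v18 = reverse([1, 1, -2, -2, -4, -4, -6, -6]) = [-6, -6, -4, -4, -2, -2, 1, 1]
  v23 = sortl([-6, -6, -4, -4, -2, -2, 1, 1]) = [-6, -6, -4, -4, -2, -2, 1, 1]
  v25 = reverse([-6, -6, -4, -4, -2, -2, 1, 1]) = [1, 1, -2, -2, -4, -4, -6, -6]

Propagation after the edit:
  v4: runs — in2 [-6, -4, 1, -2]->[8]; result [8].
  v5: runs — in2 [-6, -4, 1, -2]->[8]; v4 [-6, -4, -2, 1]->[8]; result [8, 8].
  v10: runs — v5 [-6, -4, 1, -2, -6, -4, -2, 1]->[8, 8]; result [8, 8].
  v14: runs — v10 [-6, -6, -4, -4, -2, -2, 1, 1]->[8, 8]; result [8, 8].
  v17: runs — v14 [-6, -6, -4, -4, -2, -2, 1, 1]->[8, 8]; result [8, 8].
  v18: runs — v17 [1, 1, -2, -2, -4, -4, -6, -6]->[8, 8]; result [8, 8].
  v23: runs — v18 [-6, -6, -4, -4, -2, -2, 1, 1]->[8, 8]; result [8, 8].
  v25: runs — v23 [-6, -6, -4, -4, -2, -2, 1, 1]->[8, 8]; result [8, 8].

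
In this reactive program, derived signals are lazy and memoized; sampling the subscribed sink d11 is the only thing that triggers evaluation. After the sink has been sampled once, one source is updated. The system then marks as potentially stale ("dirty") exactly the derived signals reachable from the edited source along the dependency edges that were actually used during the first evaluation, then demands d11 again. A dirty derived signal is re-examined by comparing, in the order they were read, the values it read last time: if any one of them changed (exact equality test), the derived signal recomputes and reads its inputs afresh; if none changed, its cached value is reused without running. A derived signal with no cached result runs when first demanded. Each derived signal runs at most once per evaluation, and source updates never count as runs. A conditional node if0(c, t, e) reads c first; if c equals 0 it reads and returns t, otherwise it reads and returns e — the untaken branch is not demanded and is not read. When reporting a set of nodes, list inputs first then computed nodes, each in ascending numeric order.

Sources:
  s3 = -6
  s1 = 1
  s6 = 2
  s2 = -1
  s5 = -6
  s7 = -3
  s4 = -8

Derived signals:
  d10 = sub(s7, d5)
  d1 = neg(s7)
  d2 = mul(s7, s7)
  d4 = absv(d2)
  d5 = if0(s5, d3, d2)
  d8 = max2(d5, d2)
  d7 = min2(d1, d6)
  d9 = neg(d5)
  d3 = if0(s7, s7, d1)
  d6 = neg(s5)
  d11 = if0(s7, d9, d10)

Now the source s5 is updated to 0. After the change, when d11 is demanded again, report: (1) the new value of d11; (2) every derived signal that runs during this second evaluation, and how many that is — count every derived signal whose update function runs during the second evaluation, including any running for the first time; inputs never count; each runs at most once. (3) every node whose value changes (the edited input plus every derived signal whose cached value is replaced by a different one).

First demand of the output computes:
  d2 = mul(-3, -3) = 9
  d5 = if0(s5=-6 -> else branch d2) = 9
  d10 = sub(-3, 9) = -12
  d11 = if0(s7=-3 -> else branch d10) = -12

After the edit, cleaning proceeds:
  d1: had never run; runs now, result 3.
  d3: had never run; runs now, result 3.
  d5: a read changed (s5 -6->0) — executes, giving 3.
  d10: a read changed (d5 9->3) — executes, giving -6.
  d11: a read changed (d10 -12->-6) — executes, giving -6.

Note the branch switch — d1, d3 had no cache and run now for the first time.

Demanding d11 again yields -6.
5 derived signals run: d1, d3, d5, d10, d11.
The nodes whose values change: s5, d5, d10, d11.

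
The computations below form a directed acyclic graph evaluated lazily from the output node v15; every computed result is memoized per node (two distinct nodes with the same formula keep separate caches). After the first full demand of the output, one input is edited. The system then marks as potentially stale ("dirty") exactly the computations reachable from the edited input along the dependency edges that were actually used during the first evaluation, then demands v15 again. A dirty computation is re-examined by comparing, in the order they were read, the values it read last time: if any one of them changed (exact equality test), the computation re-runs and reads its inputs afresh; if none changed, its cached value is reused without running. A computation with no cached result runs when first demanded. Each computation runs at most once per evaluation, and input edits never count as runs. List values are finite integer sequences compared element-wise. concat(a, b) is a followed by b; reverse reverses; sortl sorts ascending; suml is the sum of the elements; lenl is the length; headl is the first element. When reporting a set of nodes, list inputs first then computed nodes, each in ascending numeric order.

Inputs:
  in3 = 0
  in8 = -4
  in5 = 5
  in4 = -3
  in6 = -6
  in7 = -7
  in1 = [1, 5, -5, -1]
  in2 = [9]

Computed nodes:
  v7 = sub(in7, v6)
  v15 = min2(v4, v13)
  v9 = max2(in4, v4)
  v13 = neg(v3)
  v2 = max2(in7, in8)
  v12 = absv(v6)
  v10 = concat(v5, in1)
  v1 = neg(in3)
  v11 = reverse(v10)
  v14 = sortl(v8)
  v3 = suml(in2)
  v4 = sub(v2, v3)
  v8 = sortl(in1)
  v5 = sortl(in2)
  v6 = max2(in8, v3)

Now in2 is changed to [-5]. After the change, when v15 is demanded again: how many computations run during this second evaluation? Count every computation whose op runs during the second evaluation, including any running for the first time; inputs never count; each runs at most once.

First demand of the output computes:
  v2 = max2(-7, -4) = -4
  v3 = suml([9]) = 9
  v4 = sub(-4, 9) = -13
  v13 = neg(9) = -9
  v15 = min2(-13, -9) = -13

After the edit, cleaning proceeds:
  v3: a read changed (in2 [9]->[-5]) — executes, giving -5.
  v4: a read changed (v3 9->-5) — executes, giving 1.
  v13: a read changed (v3 9->-5) — executes, giving 5.
  v15: a read changed (v4 -13->1; v13 -9->5) — executes, giving 1.

4 computations run: v3, v4, v13, v15.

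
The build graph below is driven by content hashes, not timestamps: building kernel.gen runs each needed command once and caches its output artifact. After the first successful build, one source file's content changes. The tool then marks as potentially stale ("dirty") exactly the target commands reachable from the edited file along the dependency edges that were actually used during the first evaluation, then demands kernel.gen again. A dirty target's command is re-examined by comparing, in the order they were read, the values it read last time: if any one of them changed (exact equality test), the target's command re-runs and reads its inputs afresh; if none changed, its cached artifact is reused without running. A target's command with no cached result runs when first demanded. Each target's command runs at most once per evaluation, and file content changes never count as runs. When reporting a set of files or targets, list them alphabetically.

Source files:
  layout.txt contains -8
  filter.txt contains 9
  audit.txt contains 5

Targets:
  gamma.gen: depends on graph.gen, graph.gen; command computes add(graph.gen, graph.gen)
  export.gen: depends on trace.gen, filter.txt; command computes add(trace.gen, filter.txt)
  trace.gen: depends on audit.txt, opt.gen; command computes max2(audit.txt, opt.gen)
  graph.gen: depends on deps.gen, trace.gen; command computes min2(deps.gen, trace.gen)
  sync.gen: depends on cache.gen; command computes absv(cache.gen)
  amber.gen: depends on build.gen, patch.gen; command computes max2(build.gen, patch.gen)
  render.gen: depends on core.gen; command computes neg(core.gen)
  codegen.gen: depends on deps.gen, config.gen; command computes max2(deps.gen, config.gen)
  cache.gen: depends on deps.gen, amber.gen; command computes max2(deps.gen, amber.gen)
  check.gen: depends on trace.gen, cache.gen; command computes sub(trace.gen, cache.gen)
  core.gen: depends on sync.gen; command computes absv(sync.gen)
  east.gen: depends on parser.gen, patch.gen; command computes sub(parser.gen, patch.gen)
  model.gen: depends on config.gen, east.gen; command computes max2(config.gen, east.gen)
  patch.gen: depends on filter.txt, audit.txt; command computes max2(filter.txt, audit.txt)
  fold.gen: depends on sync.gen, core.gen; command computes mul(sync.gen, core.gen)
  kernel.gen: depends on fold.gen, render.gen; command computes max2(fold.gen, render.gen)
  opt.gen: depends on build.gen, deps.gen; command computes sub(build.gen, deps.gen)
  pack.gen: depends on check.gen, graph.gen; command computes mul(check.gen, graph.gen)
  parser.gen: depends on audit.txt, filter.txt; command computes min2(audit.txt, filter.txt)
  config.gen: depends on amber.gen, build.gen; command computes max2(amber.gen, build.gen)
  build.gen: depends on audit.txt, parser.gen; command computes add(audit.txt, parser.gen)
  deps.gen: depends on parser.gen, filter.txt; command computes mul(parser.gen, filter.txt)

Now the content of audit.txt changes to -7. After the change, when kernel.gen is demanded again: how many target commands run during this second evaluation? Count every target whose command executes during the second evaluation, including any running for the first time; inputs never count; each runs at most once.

Initial pass — values computed on the first demand:
  parser.gen = min2(5, 9) = 5
  build.gen = add(5, 5) = 10
  deps.gen = mul(5, 9) = 45
  patch.gen = max2(9, 5) = 9
  amber.gen = max2(10, 9) = 10
  cache.gen = max2(45, 10) = 45
  sync.gen = absv(45) = 45
  core.gen = absv(45) = 45
  fold.gen = mul(45, 45) = 2025
  render.gen = neg(45) = -45
  kernel.gen = max2(2025, -45) = 2025

Second demand — change propagation:
  parser.gen: re-runs because audit.txt 5->-7; new result -7.
  build.gen: re-runs because audit.txt 5->-7; parser.gen 5->-7; new result -14.
  deps.gen: re-runs because parser.gen 5->-7; new result -63.
  patch.gen: re-runs because audit.txt 5->-7; new result 9 (unchanged).
  amber.gen: re-runs because build.gen 10->-14; new result 9.
  cache.gen: re-runs because deps.gen 45->-63; amber.gen 10->9; new result 9.
  sync.gen: re-runs because cache.gen 45->9; new result 9.
  core.gen: re-runs because sync.gen 45->9; new result 9.
  fold.gen: re-runs because sync.gen 45->9; core.gen 45->9; new result 81.
  render.gen: re-runs because core.gen 45->9; new result -9.
  kernel.gen: re-runs because fold.gen 2025->81; render.gen -45->-9; new result 81.

Run set: amber.gen, build.gen, cache.gen, core.gen, deps.gen, fold.gen, kernel.gen, parser.gen, patch.gen, render.gen, sync.gen (11 run).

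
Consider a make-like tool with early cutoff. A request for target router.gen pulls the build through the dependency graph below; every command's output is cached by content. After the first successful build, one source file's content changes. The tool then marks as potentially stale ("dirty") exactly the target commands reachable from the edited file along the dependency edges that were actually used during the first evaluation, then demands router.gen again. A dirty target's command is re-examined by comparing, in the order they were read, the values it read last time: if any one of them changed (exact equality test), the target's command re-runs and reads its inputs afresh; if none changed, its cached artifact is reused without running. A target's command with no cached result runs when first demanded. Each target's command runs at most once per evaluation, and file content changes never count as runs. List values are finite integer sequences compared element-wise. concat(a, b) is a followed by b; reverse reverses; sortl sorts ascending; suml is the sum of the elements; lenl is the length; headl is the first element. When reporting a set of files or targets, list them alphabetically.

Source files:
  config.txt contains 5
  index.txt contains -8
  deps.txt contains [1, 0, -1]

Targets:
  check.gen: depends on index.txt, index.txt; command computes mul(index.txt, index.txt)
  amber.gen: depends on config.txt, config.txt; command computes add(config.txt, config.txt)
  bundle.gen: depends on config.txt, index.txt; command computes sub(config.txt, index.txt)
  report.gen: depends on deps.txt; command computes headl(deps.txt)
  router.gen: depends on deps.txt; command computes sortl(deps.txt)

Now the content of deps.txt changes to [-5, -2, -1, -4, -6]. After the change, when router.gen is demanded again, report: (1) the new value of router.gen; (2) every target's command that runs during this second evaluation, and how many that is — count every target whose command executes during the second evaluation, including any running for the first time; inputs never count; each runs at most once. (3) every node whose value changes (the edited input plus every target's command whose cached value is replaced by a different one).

Demanding router.gen again yields [-6, -5, -4, -2, -1].
1 target commands run: router.gen.
The nodes whose values change: deps.txt, router.gen.

First demand of the output computes:
  router.gen = sortl([1, 0, -1]) = [-1, 0, 1]

After the edit, cleaning proceeds:
  router.gen: a read changed (deps.txt [1, 0, -1]->[-5, -2, -1, -4, -6]) — executes, giving [-6, -5, -4, -2, -1].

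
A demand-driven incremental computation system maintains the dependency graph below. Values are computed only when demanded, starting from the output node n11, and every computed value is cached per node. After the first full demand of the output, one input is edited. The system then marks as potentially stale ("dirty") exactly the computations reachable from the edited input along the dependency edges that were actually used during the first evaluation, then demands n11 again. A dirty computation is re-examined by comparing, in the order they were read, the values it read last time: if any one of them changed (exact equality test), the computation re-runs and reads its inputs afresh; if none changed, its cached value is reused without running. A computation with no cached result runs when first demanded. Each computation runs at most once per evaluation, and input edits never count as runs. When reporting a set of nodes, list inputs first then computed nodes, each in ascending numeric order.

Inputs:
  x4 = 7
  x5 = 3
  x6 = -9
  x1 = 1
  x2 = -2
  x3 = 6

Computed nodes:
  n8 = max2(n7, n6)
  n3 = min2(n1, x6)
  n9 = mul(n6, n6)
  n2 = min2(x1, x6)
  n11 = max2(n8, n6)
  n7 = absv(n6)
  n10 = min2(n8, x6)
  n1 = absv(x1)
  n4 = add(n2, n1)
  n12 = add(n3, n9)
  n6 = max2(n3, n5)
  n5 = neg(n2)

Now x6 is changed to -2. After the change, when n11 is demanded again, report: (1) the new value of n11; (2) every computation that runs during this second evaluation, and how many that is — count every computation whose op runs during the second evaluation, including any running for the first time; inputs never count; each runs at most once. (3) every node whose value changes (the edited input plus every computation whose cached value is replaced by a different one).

First evaluation (everything demanded from the output):
  n1 = absv(1) = 1
  n2 = min2(1, -9) = -9
  n3 = min2(1, -9) = -9
  n5 = neg(-9) = 9
  n6 = max2(-9, 9) = 9
  n7 = absv(9) = 9
  n8 = max2(9, 9) = 9
  n11 = max2(9, 9) = 9

Propagation after the edit:
  n2: runs — x6 -9->-2; result -2.
  n3: runs — x6 -9->-2; result -2.
  n5: runs — n2 -9->-2; result 2.
  n6: runs — n3 -9->-2; n5 9->2; result 2.
  n7: runs — n6 9->2; result 2.
  n8: runs — n7 9->2; n6 9->2; result 2.
  n11: runs — n8 9->2; n6 9->2; result 2.

New value of n11: 2.
Computations that run: n2, n3, n5, n6, n7, n8, n11 — 7 in total.
Values that change: x6, n2, n3, n5, n6, n7, n8, n11.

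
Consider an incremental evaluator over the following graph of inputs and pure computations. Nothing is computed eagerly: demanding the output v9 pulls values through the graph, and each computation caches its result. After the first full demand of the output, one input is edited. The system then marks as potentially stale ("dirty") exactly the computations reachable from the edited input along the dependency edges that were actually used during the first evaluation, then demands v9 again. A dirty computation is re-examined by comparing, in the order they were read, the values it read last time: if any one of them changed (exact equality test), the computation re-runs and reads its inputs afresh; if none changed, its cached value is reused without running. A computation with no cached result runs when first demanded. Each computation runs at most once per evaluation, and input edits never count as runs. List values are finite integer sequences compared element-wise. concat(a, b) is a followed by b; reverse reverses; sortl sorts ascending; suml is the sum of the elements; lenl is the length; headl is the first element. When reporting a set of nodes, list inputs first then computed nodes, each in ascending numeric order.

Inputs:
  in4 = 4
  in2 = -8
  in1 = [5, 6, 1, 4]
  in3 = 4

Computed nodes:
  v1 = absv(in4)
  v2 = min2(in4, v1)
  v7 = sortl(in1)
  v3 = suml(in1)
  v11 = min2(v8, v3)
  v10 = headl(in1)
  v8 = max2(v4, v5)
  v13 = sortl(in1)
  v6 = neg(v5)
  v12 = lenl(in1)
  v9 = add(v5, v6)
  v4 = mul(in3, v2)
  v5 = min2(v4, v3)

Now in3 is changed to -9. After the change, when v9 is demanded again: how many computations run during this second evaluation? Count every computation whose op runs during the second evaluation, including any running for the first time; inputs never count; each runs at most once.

Initial pass — values computed on the first demand:
  v1 = absv(4) = 4
  v2 = min2(4, 4) = 4
  v3 = suml([5, 6, 1, 4]) = 16
  v4 = mul(4, 4) = 16
  v5 = min2(16, 16) = 16
  v6 = neg(16) = -16
  v9 = add(16, -16) = 0

Second demand — change propagation:
  v4: re-runs because in3 4->-9; new result -36.
  v5: re-runs because v4 16->-36; new result -36.
  v6: re-runs because v5 16->-36; new result 36.
  v9: re-runs because v5 16->-36; v6 -16->36; new result 0 (unchanged).

Run set: v4, v5, v6, v9 (4 run).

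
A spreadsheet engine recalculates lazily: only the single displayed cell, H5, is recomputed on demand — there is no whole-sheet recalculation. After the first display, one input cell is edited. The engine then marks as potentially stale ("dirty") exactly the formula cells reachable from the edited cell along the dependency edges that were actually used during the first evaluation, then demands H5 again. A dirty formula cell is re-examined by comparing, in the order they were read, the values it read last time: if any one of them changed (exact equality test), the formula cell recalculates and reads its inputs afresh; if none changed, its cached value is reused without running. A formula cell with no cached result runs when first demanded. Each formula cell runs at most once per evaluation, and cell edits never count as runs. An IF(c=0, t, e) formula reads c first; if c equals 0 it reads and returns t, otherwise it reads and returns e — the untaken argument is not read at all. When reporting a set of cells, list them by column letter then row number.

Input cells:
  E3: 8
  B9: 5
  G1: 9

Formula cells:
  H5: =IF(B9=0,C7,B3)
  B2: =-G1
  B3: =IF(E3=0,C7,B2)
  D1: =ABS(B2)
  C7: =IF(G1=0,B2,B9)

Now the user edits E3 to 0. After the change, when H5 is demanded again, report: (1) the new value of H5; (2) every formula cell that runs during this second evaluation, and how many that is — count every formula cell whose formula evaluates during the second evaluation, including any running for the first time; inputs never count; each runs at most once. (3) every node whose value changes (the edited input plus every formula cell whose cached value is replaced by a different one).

First evaluation (everything demanded from the output):
  B2 = -(9) = -9
  B3 = IF(E3=0: E3=8 -> else branch B2) = -9
  H5 = IF(B9=0: B9=5 -> else branch B3) = -9

Propagation after the edit:
  C7: demanded for the first time — runs, produces 5.
  B3: runs — E3 8->0; result 5.
  H5: runs — B3 -9->5; result 5.

Key observation: a condition flipped, so demand reaches new nodes — C7 runs for the first time.

New value of H5: 5.
Formula cells that run: B3, C7, H5 — 3 in total.
Values that change: B3, E3, H5.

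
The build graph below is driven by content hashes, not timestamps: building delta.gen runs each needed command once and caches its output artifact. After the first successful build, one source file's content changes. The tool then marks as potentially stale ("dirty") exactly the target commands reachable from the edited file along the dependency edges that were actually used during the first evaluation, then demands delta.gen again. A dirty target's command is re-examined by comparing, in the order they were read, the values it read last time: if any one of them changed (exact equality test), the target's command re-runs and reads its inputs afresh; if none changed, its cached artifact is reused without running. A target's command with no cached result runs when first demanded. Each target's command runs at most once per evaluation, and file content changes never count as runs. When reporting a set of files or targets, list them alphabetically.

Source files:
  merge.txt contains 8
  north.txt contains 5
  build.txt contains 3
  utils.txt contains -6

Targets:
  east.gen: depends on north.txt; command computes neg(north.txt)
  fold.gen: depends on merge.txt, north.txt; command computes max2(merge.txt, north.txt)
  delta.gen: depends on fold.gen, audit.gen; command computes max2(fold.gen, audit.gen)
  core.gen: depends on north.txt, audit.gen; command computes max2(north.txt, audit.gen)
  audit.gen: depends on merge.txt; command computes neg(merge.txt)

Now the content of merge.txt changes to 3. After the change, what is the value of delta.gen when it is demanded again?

Initial pass — values computed on the first demand:
  audit.gen = neg(8) = -8
  fold.gen = max2(8, 5) = 8
  delta.gen = max2(8, -8) = 8

Second demand — change propagation:
  audit.gen: re-runs because merge.txt 8->3; new result -3.
  fold.gen: re-runs because merge.txt 8->3; new result 5.
  delta.gen: re-runs because fold.gen 8->5; audit.gen -8->-3; new result 5.

delta.gen now evaluates to 5.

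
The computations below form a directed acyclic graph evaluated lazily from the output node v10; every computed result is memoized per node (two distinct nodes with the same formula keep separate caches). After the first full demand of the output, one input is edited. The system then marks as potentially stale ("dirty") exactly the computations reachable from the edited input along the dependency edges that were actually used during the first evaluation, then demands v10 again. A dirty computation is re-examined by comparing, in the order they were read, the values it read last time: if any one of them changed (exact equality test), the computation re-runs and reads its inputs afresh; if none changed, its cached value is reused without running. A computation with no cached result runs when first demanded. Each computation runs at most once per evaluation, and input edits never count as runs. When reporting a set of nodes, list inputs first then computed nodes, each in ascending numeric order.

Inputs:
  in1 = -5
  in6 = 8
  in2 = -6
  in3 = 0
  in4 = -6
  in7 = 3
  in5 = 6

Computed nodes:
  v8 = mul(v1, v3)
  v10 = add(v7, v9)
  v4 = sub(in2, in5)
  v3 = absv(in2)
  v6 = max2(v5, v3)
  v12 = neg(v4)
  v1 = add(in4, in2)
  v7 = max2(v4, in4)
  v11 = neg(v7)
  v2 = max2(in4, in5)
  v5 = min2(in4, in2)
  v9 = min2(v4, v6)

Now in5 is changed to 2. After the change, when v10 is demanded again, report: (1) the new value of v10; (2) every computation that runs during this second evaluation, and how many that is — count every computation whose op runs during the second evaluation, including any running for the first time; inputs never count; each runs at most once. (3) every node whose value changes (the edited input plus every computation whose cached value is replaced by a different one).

Demanding v10 again yields -14.
4 computations run: v4, v7, v9, v10.
The nodes whose values change: in5, v4, v9, v10.

First demand of the output computes:
  v3 = absv(-6) = 6
  v4 = sub(-6, 6) = -12
  v5 = min2(-6, -6) = -6
  v6 = max2(-6, 6) = 6
  v7 = max2(-12, -6) = -6
  v9 = min2(-12, 6) = -12
  v10 = add(-6, -12) = -18

After the edit, cleaning proceeds:
  v4: a read changed (in5 6->2) — executes, giving -8.
  v7: a read changed (v4 -12->-8) — executes, giving -6 — identical to its old value.
  v9: a read changed (v4 -12->-8) — executes, giving -8.
  v10: a read changed (v9 -12->-8) — executes, giving -14.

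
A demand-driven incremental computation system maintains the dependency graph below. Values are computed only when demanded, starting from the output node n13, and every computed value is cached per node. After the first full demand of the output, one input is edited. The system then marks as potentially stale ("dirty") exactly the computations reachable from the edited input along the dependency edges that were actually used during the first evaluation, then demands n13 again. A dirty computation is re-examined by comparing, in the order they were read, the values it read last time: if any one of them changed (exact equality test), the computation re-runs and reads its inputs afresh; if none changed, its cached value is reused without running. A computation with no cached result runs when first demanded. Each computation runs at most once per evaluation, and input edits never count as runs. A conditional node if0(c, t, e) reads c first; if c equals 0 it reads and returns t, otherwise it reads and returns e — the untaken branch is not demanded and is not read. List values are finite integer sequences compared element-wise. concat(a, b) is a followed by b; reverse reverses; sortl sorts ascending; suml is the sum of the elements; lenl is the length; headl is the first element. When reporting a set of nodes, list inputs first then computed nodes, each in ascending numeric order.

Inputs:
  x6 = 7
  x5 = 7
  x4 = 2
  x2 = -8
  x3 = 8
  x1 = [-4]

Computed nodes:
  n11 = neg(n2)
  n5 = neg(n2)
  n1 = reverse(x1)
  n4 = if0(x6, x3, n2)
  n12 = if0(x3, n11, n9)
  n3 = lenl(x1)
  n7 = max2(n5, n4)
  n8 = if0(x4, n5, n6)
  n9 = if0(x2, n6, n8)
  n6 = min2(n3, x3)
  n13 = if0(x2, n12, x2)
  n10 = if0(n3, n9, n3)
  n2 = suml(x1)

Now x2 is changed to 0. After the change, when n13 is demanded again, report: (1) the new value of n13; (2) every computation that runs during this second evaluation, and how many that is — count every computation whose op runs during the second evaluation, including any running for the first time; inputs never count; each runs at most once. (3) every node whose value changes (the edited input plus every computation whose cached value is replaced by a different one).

New value of n13: 1.
Computations that run: n3, n6, n9, n12, n13 — 5 in total.
Values that change: x2, n13.
Key observation: a condition flipped, so demand reaches new nodes — n3, n6, n9, n12 run for the first time.

First evaluation (everything demanded from the output):
  n13 = if0(x2=-8 -> else branch x2) = -8

Propagation after the edit:
  n3: demanded for the first time — runs, produces 1.
  n6: demanded for the first time — runs, produces 1.
  n9: demanded for the first time — runs, produces 1.
  n12: demanded for the first time — runs, produces 1.
  n13: runs — x2 -8->0; x2 -8->0; result 1.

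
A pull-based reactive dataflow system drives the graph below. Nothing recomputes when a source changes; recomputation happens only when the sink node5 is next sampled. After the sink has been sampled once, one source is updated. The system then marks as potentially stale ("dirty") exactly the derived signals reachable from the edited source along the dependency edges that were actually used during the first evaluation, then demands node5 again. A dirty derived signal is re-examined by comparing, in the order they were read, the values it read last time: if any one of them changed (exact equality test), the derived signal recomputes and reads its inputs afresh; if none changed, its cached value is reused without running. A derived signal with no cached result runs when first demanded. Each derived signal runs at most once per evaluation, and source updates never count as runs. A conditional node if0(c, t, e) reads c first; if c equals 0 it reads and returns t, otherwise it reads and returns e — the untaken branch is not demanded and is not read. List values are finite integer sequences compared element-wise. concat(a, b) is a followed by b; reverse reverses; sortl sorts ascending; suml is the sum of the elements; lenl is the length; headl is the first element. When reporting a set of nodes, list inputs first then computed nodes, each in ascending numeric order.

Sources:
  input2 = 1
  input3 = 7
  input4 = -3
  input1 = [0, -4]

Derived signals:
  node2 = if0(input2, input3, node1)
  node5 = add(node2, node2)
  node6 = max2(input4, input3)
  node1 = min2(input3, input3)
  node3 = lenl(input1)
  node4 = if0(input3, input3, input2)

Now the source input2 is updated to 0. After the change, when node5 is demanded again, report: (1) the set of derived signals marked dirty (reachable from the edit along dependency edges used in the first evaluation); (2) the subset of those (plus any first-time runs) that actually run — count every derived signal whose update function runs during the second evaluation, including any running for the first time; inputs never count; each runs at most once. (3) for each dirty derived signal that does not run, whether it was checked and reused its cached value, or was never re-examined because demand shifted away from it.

Marked dirty: node2, node5.
Derived signals that run: node2 — 1 in total.
Checked but reused from cache: node5.
Key observation: the change is absorbed at node2 — it re-runs but produces the same value, and the output's value is unchanged.

First evaluation (everything demanded from the output):
  node1 = min2(7, 7) = 7
  node2 = if0(input2=1 -> else branch node1) = 7
  node5 = add(7, 7) = 14

Propagation after the edit:
  node2: runs — input2 1->0; result 7 (same value as before).
  node5: checked — values it read are unchanged (node2 unchanged, node2 unchanged); reused cached 14 without running.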